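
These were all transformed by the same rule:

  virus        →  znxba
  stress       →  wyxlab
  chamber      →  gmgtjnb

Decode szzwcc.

output

In virus: v→z is +4, i→n is +5, r→x is +6, u→b is +7 — the shift increases by 1 each position. Letter i (0-indexed) is shifted by i+4, so successive shifts are 4, 5, 6, ….
Decoding szzwcc: s−4=o, z−5=u, z−6=t, w−7=p, c−8=u, c−9=t.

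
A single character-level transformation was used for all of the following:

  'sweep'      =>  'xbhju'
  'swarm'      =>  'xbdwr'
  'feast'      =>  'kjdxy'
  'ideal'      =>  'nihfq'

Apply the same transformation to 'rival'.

The shifts repeat in a cycle of length 3: positions 0,1,… shift by +5, +5, +3, then the pattern repeats.
On rival: r+5=w, i+5=n, v+3=y, a+5=f, l+5=q.

wnyfq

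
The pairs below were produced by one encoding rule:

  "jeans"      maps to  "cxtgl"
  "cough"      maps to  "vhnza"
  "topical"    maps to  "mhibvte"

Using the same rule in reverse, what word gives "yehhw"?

flood

Compare letters: j→c is +19, e→x is +19, a→t is +19 — a constant shift. This is a Caesar cipher with shift 19.
Undoing it on yehhw: y−19=f, e−19=l, h−19=o, h−19=o, w−19=d.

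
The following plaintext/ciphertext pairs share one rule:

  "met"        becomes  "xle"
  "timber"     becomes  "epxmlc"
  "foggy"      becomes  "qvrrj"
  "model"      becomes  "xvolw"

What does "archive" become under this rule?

hcnspgl

The shift depends on letter class: consonant m→x is +11, but vowel e→l is +7. Two shifts are in play — +7 for a/e/i/o/u, +11 for every other letter.
For archive: a(vowel)+7=h, r(cons)+11=c, c(cons)+11=n, h(cons)+11=s, i(vowel)+7=p, v(cons)+11=g, e(vowel)+7=l.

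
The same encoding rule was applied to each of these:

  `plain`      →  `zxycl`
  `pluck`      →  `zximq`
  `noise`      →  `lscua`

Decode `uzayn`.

This is an affine cipher: with a=0,…,z=25, each position x becomes (7x+24) mod 26.
Reversing it on uzayn: u(20)→15·(20−24)≡18=s; z(25)→15·(25−24)≡15=p; a(0)→15·(0−24)≡4=e; y(24)→15·(24−24)≡0=a; n(13)→15·(13−24)≡17=r (all mod 26).

spear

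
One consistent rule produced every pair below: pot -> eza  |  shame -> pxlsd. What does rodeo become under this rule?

zpozc

The output letters match the input read backwards, each shifted +11: pot reversed is top. Read the word backwards and shift each letter +11.
For rodeo: reverse → oedor; then shift: o+11=z, e+11=p, d+11=o, o+11=z, r+11=c.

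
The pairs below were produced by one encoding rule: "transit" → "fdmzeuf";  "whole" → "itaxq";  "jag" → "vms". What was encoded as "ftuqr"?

thief

Every letter moves 12 places later in the alphabet, wrapping around z→a.
Decoding ftuqr: f−12=t, t−12=h, u−12=i, q−12=e, r−12=f.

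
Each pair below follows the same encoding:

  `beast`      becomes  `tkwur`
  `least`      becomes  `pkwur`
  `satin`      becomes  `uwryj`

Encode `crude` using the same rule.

qxonk

b(1)→t(19) and e(4)→k(10) fit y≡23x+22 (mod 26); the inverse of 23 mod 26 is 17. Treating letters as 0–25, the rule is x ↦ 23x + 22 (mod 26).
Applying it to crude: c(2)→23·2+22≡16=q; r(17)→23·17+22≡23=x; u(20)→23·20+22≡14=o; d(3)→23·3+22≡13=n; e(4)→23·4+22≡10=k (all mod 26).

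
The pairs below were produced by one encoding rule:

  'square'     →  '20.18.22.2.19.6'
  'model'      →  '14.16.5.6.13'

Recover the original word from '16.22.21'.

Each letter is replaced by its alphabet position (a=1..z=26) + 1.
Reversing it on 16.22.21: 16→(16−1)÷1=15=o, 22→(22−1)÷1=21=u, 21→(21−1)÷1=20=t.

out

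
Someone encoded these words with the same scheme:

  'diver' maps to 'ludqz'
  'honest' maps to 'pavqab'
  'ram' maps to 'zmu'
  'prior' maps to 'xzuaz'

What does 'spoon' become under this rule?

axaav

The shift depends on letter class: consonant d→l is +8, but vowel i→u is +12. The rule splits by letter class: vowels +12, consonants +8.
For spoon: s(cons)+8=a, p(cons)+8=x, o(vowel)+12=a, o(vowel)+12=a, n(cons)+8=v.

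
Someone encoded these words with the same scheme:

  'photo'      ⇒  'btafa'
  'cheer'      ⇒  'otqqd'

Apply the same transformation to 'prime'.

bduyq

Compare letters: p→b is +12, h→t is +12, o→a is +12 — a constant shift. It's a constant shift of +12 (ROT12).
Applying it to prime: p+12=b, r+12=d, i+12=u, m+12=y, e+12=q.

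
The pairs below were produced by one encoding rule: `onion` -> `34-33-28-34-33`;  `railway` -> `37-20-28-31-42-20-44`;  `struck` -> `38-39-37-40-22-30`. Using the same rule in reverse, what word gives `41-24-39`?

vet

o is letter #15 and maps to 34: an offset of 19. Letters become their 1-based position plus 19 (so a→20, b→21, …).
Undoing it on 41-24-39: 41→(41−19)÷1=22=v, 24→(24−19)÷1=5=e, 39→(39−19)÷1=20=t.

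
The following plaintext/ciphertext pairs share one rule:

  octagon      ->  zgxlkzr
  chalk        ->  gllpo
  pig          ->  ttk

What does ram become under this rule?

vlq

The shift depends on letter class: consonant c→g is +4, but vowel o→z is +11. Two shifts are in play — +11 for a/e/i/o/u, +4 for every other letter.
On ram: r(cons)+4=v, a(vowel)+11=l, m(cons)+4=q.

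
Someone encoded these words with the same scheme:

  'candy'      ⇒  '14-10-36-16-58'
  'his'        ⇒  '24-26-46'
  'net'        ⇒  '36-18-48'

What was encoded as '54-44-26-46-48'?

The formula is n = 2×(alphabet index, a=1) + 8.
Decoding 54-44-26-46-48: 54→(54−8)÷2=23=w, 44→(44−8)÷2=18=r, 26→(26−8)÷2=9=i, 46→(46−8)÷2=19=s, 48→(48−8)÷2=20=t.

wrist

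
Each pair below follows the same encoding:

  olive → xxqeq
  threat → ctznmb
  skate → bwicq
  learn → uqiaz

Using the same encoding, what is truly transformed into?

cdcuk

Shifts by position in olive: pos 0: o→x (+9), pos 1: l→x (+12), pos 2: i→q (+8), pos 3: v→e (+9), pos 4: e→q (+12) — repeating every 3. It's a Vigenère-style cipher with numeric key [9,12,8]: position i shifts by key[i mod 3].
For truly: t+9=c, r+12=d, u+8=c, l+9=u, y+12=k.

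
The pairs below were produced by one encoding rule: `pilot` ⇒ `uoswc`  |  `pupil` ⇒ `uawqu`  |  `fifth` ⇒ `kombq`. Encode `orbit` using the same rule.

In pilot: p→u is +5, i→o is +6, l→s is +7, o→w is +8 — the shift increases by 1 each position. The shift increases by 1 at each position, starting from +5: 5, 6, 7, ….
For orbit: o+5=t, r+6=x, b+7=i, i+8=q, t+9=c.

txiqc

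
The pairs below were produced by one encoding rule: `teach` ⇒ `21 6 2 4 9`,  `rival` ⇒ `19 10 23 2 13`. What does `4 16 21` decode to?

The number is (letter's place in the alphabet, a=1) + 1.
Reversing it on 4 16 21: 4→(4−1)÷1=3=c, 16→(16−1)÷1=15=o, 21→(21−1)÷1=20=t.

cot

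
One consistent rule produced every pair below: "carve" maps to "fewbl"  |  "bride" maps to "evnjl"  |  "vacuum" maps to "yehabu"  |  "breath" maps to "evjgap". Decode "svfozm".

In carve: c→f is +3, a→e is +4, r→w is +5, v→b is +6 — the shift increases by 1 each position. Each letter shifts forward by (position + 3), i.e. 3, 4, 5, … — the shift grows by one for each successive letter.
Reversing it on svfozm: s−3=p, v−4=r, f−5=a, o−6=i, z−7=s, m−8=e.

praise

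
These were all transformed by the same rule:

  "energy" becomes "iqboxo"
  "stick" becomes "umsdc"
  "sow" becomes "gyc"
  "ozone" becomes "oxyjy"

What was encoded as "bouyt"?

The output letters match the input read backwards, each shifted +10: energy reversed is ygrene. Read the word backwards and shift each letter +10.
Undoing it on bouyt: shift back: b−10=r, o−10=e, u−10=k, y−10=o, t−10=j → rekoj; then reverse → joker.

joker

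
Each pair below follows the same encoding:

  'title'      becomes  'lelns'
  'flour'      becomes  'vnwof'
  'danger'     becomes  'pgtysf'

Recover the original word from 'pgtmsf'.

t(19)→l(11) and i(8)→e(4) fit y≡3x+6 (mod 26); the inverse of 3 mod 26 is 9. Each letter's alphabet position (a=0..z=25) is mapped through 3·x+6 mod 26 — an affine cipher.
Undoing it on pgtmsf: p(15)→9·(15−6)≡3=d; g(6)→9·(6−6)≡0=a; t(19)→9·(19−6)≡13=n; m(12)→9·(12−6)≡2=c; s(18)→9·(18−6)≡4=e; f(5)→9·(5−6)≡17=r (all mod 26).

dancer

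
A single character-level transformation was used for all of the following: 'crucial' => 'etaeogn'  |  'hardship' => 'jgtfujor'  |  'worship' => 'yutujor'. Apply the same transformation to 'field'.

The rule splits by letter class: vowels +6, consonants +2.
On field: f(cons)+2=h, i(vowel)+6=o, e(vowel)+6=k, l(cons)+2=n, d(cons)+2=f.

hoknf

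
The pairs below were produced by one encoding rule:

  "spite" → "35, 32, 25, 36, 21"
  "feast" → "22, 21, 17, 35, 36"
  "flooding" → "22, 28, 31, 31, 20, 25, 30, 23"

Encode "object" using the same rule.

31, 18, 26, 21, 19, 36

s is letter #19 and maps to 35: an offset of 16. Letters become their 1-based position plus 16 (so a→17, b→18, …).
Applying it to object: o=15→31, b=2→18, j=10→26, e=5→21, c=3→19, t=20→36.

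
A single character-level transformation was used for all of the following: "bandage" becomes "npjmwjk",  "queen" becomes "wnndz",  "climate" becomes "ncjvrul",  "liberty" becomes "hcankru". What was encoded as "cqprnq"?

The output letters match the input read backwards, each shifted +9: bandage reversed is egadnab. The word is reversed, then every letter is shifted forward by 9.
Reversing it on cqprnq: shift back: c−9=t, q−9=h, p−9=g, r−9=i, n−9=e, q−9=h → thgieh; then reverse → height.

height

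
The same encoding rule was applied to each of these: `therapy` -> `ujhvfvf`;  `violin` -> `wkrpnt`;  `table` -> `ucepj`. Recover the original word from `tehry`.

In therapy: t→u is +1, h→j is +2, e→h is +3, r→v is +4 — the shift increases by 1 each position. The shift increases by 1 at each position, starting from +1: 1, 2, 3, ….
Decoding tehry: t−1=s, e−2=c, h−3=e, r−4=n, y−5=t.

scent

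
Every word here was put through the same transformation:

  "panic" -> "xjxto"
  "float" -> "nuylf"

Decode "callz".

urban

In panic: p→x is +8, a→j is +9, n→x is +10, i→t is +11 — the shift increases by 1 each position. Each letter shifts forward by (position + 8), i.e. 8, 9, 10, … — the shift grows by one for each successive letter.
Undoing it on callz: c−8=u, a−9=r, l−10=b, l−11=a, z−12=n.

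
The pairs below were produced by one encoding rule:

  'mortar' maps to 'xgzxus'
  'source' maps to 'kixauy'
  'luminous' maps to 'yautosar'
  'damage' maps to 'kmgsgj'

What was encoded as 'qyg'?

ask

The output letters match the input read backwards, each shifted +6: mortar reversed is ratrom. The word is reversed, then every letter is shifted forward by 6.
Decoding qyg: shift back: q−6=k, y−6=s, g−6=a → ksa; then reverse → ask.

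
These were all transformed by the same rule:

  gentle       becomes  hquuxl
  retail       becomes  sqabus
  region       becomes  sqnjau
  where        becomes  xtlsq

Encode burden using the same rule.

cgyequ

Shifts by position in gentle: pos 0: g→h (+1), pos 1: e→q (+12), pos 2: n→u (+7), pos 3: t→u (+1), pos 4: l→x (+12), pos 5: e→l (+7) — repeating every 3. It's a Vigenère-style cipher with numeric key [1,12,7]: position i shifts by key[i mod 3].
Applying it to burden: b+1=c, u+12=g, r+7=y, d+1=e, e+12=q, n+7=u.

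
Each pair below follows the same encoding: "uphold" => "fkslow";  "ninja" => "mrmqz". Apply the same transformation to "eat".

Each pair mirrors across the alphabet (u↔f, p↔k, h↔s): positions sum to 25. Each letter is replaced by its mirror in the alphabet: a↔z, b↔y, c↔x, and so on (the Atbash cipher).
Applying it to eat: e↔v, a↔z, t↔g.

vzg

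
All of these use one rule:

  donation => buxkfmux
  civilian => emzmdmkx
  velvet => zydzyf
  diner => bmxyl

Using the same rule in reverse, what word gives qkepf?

yacht

d(3)→b(1) and o(14)→u(20) fit y≡23x+10 (mod 26); the inverse of 23 mod 26 is 17. Each letter's alphabet position (a=0..z=25) is mapped through 23·x+10 mod 26 — an affine cipher.
Decoding qkepf: q(16)→17·(16−10)≡24=y; k(10)→17·(10−10)≡0=a; e(4)→17·(4−10)≡2=c; p(15)→17·(15−10)≡7=h; f(5)→17·(5−10)≡19=t (all mod 26).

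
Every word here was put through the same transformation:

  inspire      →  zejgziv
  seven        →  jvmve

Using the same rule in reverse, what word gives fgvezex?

This is a Caesar cipher with shift 17.
Decoding fgvezex: f−17=o, g−17=p, v−17=e, e−17=n, z−17=i, e−17=n, x−17=g.

opening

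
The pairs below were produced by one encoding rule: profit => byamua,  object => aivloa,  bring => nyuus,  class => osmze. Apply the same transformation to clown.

Shifts by position in profit: pos 0: p→b (+12), pos 1: r→y (+7), pos 2: o→a (+12), pos 3: f→m (+7) — repeating every 2. A repeating key of period 2 is used — shifts +12, +7 over and over.
On clown: c+12=o, l+7=s, o+12=a, w+7=d, n+12=z.

osadz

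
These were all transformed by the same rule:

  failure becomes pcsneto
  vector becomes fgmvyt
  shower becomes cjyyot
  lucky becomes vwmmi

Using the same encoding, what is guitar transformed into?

qwsvkt

Shifts by position in failure: pos 0: f→p (+10), pos 1: a→c (+2), pos 2: i→s (+10), pos 3: l→n (+2) — repeating every 2. It's a Vigenère-style cipher with numeric key [10,2]: position i shifts by key[i mod 2].
For guitar: g+10=q, u+2=w, i+10=s, t+2=v, a+10=k, r+2=t.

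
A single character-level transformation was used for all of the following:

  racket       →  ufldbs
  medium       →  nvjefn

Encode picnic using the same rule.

The output letters match the input read backwards, each shifted +1: racket reversed is tekcar. Two steps: reverse the string, then apply a Caesar shift of +1.
For picnic: reverse → cincip; then shift: c+1=d, i+1=j, n+1=o, c+1=d, i+1=j, p+1=q.

djodjq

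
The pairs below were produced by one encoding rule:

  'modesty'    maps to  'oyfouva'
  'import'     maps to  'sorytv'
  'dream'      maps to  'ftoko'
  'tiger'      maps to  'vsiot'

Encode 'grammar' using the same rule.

The rule splits by letter class: vowels +10, consonants +2.
For grammar: g(cons)+2=i, r(cons)+2=t, a(vowel)+10=k, m(cons)+2=o, m(cons)+2=o, a(vowel)+10=k, r(cons)+2=t.

itkookt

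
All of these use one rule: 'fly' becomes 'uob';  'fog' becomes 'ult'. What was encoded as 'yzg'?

Letters are reflected about the middle of the alphabet (position → 25−position): Atbash.
Reversing it on yzg: y↔b, z↔a, g↔t.

bat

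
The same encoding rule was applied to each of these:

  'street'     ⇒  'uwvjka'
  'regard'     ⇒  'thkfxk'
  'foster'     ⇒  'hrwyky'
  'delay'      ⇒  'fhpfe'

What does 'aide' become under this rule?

clhj

Letter i (0-indexed) is shifted by i+2, so successive shifts are 2, 3, 4, ….
For aide: a+2=c, i+3=l, d+4=h, e+5=j.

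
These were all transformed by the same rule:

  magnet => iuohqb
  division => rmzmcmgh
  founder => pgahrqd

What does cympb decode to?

m(12)→i(8) and a(0)→u(20) fit y≡25x+20 (mod 26); the inverse of 25 mod 26 is 25. Treating letters as 0–25, the rule is x ↦ 25x + 20 (mod 26).
Reversing it on cympb: c(2)→25·(2−20)≡18=s; y(24)→25·(24−20)≡22=w; m(12)→25·(12−20)≡8=i; p(15)→25·(15−20)≡5=f; b(1)→25·(1−20)≡19=t (all mod 26).

swift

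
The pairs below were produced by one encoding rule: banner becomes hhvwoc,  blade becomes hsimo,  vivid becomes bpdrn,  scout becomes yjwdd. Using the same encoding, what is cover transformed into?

ivdnb

The shift increases by 1 at each position, starting from +6: 6, 7, 8, ….
For cover: c+6=i, o+7=v, v+8=d, e+9=n, r+10=b.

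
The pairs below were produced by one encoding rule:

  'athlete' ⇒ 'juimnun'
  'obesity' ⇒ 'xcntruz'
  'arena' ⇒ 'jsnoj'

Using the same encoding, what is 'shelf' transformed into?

The shift depends on letter class: consonant t→u is +1, but vowel a→j is +9. Vowels shift forward by 9 and consonants shift forward by 1.
Applying it to shelf: s(cons)+1=t, h(cons)+1=i, e(vowel)+9=n, l(cons)+1=m, f(cons)+1=g.

tinmg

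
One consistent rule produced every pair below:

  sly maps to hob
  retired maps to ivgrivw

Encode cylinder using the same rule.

xbormwvi

Each pair mirrors across the alphabet (s↔h, l↔o, y↔b): positions sum to 25. Letters are reflected about the middle of the alphabet (position → 25−position): Atbash.
On cylinder: c↔x, y↔b, l↔o, i↔r, n↔m, d↔w, e↔v, r↔i.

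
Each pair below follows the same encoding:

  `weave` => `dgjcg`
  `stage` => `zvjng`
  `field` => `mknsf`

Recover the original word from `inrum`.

The shifts repeat in a cycle of length 3: positions 0,1,… shift by +7, +2, +9, then the pattern repeats.
Undoing it on inrum: i−7=b, n−2=l, r−9=i, u−7=n, m−2=k.

blink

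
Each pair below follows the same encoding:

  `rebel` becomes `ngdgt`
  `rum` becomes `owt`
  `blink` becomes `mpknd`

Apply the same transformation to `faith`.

Read the word backwards and shift each letter +2.
On faith: reverse → htiaf; then shift: h+2=j, t+2=v, i+2=k, a+2=c, f+2=h.

jvkch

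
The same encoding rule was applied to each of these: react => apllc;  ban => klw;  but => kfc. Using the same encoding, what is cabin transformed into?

llktw

Vowels shift forward by 11 and consonants shift forward by 9.
For cabin: c(cons)+9=l, a(vowel)+11=l, b(cons)+9=k, i(vowel)+11=t, n(cons)+9=w.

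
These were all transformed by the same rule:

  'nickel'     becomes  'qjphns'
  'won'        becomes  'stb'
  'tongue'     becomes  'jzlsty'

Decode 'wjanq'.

liver

The output letters match the input read backwards, each shifted +5: nickel reversed is lekcin. Read the word backwards and shift each letter +5.
Undoing it on wjanq: shift back: w−5=r, j−5=e, a−5=v, n−5=i, q−5=l → revil; then reverse → liver.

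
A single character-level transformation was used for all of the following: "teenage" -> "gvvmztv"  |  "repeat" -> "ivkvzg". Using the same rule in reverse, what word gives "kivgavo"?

This is the alphabet-reversal cipher (Atbash): a becomes z, b becomes y, etc.
Reversing it on kivgavo: k↔p, i↔r, v↔e, g↔t, a↔z, v↔e, o↔l.

pretzel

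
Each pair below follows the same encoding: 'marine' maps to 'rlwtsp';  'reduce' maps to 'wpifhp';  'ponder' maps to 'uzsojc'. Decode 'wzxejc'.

roster

Shifts by position in marine: pos 0: m→r (+5), pos 1: a→l (+11), pos 2: r→w (+5), pos 3: i→t (+11) — repeating every 2. It's a Vigenère-style cipher with numeric key [5,11]: position i shifts by key[i mod 2].
Reversing it on wzxejc: w−5=r, z−11=o, x−5=s, e−11=t, j−5=e, c−11=r.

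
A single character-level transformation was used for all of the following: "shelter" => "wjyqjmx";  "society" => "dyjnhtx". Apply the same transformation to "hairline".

The word is reversed, then every letter is shifted forward by 5.
For hairline: reverse → enilriah; then shift: e+5=j, n+5=s, i+5=n, l+5=q, r+5=w, i+5=n, a+5=f, h+5=m.

jsnqwnfm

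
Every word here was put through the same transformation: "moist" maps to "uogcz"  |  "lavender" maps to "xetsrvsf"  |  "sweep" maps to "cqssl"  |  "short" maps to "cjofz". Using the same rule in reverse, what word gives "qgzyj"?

witch

m(12)→u(20) and o(14)→o(14) fit y≡23x+4 (mod 26); the inverse of 23 mod 26 is 17. Treating letters as 0–25, the rule is x ↦ 23x + 4 (mod 26).
Undoing it on qgzyj: q(16)→17·(16−4)≡22=w; g(6)→17·(6−4)≡8=i; z(25)→17·(25−4)≡19=t; y(24)→17·(24−4)≡2=c; j(9)→17·(9−4)≡7=h (all mod 26).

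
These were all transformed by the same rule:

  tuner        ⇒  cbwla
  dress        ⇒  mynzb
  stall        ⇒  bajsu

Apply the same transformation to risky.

apbrh

Shifts by position in tuner: pos 0: t→c (+9), pos 1: u→b (+7), pos 2: n→w (+9), pos 3: e→l (+7) — repeating every 2. A repeating key of period 2 is used — shifts +9, +7 over and over.
On risky: r+9=a, i+7=p, s+9=b, k+7=r, y+9=h.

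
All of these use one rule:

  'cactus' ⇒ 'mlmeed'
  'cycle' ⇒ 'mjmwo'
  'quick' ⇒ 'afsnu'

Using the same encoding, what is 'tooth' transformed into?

dzyer

Shifts by position in cactus: pos 0: c→m (+10), pos 1: a→l (+11), pos 2: c→m (+10), pos 3: t→e (+11) — repeating every 2. A repeating key of period 2 is used — shifts +10, +11 over and over.
For tooth: t+10=d, o+11=z, o+10=y, t+11=e, h+10=r.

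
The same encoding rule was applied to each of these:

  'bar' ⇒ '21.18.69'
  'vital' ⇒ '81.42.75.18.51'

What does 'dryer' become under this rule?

With a=1..z=26, the number is 3·pos + 15.
On dryer: d=4→27, r=18→69, y=25→90, e=5→30, r=18→69.

27.69.90.30.69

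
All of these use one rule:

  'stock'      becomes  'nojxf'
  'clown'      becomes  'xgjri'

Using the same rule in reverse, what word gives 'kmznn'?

Compare letters: s→n is +21, t→o is +21, o→j is +21 — a constant shift. Each letter is shifted forward by 21 in the alphabet (a Caesar shift of +21).
Reversing it on kmznn: k−21=p, m−21=r, z−21=e, n−21=s, n−21=s.

press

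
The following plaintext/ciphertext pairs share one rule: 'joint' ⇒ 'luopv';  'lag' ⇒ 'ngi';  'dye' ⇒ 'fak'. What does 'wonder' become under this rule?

yupfkt

The shift depends on letter class: consonant j→l is +2, but vowel o→u is +6. The rule splits by letter class: vowels +6, consonants +2.
For wonder: w(cons)+2=y, o(vowel)+6=u, n(cons)+2=p, d(cons)+2=f, e(vowel)+6=k, r(cons)+2=t.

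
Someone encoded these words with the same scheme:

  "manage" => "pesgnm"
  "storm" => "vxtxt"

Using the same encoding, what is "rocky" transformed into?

Each letter shifts forward by (position + 3), i.e. 3, 4, 5, … — the shift grows by one for each successive letter.
For rocky: r+3=u, o+4=s, c+5=h, k+6=q, y+7=f.

ushqf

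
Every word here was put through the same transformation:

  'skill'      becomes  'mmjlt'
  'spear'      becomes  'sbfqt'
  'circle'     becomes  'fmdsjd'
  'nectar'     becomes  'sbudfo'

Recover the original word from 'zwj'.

ivy

The output letters match the input read backwards, each shifted +1: skill reversed is lliks. The word is reversed, then every letter is shifted forward by 1.
Reversing it on zwj: shift back: z−1=y, w−1=v, j−1=i → yvi; then reverse → ivy.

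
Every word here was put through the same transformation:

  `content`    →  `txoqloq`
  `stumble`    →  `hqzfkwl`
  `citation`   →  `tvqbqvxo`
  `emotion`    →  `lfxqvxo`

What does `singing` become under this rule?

hvodvod

c(2)→t(19) and o(14)→x(23) fit y≡9x+1 (mod 26); the inverse of 9 mod 26 is 3. Treating letters as 0–25, the rule is x ↦ 9x + 1 (mod 26).
Applying it to singing: s(18)→9·18+1≡7=h; i(8)→9·8+1≡21=v; n(13)→9·13+1≡14=o; g(6)→9·6+1≡3=d; i(8)→9·8+1≡21=v; n(13)→9·13+1≡14=o; g(6)→9·6+1≡3=d (all mod 26).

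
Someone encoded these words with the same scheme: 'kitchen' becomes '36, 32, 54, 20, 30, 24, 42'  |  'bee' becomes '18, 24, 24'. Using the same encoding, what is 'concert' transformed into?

k(#11)→36 and i(#9)→32: differences scale by 2, so n = 2·pos + 14. The formula is n = 2×(alphabet index, a=1) + 14.
For concert: c=3→20, o=15→44, n=14→42, c=3→20, e=5→24, r=18→50, t=20→54.

20, 44, 42, 20, 24, 50, 54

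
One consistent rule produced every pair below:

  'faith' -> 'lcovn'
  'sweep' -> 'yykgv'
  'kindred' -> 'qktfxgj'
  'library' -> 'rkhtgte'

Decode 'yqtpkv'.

sonnet

Shifts by position in faith: pos 0: f→l (+6), pos 1: a→c (+2), pos 2: i→o (+6), pos 3: t→v (+2) — repeating every 2. The shifts repeat in a cycle of length 2: positions 0,1,… shift by +6, +2, then the pattern repeats.
Undoing it on yqtpkv: y−6=s, q−2=o, t−6=n, p−2=n, k−6=e, v−2=t.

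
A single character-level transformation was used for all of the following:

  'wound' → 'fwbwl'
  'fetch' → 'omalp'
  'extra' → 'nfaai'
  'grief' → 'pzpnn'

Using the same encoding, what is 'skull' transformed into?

bsbut

Shifts by position in wound: pos 0: w→f (+9), pos 1: o→w (+8), pos 2: u→b (+7), pos 3: n→w (+9), pos 4: d→l (+8) — repeating every 3. The shifts repeat in a cycle of length 3: positions 0,1,… shift by +9, +8, +7, then the pattern repeats.
For skull: s+9=b, k+8=s, u+7=b, l+9=u, l+8=t.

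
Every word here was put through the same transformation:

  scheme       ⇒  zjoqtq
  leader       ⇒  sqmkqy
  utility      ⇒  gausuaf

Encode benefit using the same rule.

iquqmua

The shift depends on letter class: consonant s→z is +7, but vowel e→q is +12. Vowels shift forward by 12 and consonants shift forward by 7.
On benefit: b(cons)+7=i, e(vowel)+12=q, n(cons)+7=u, e(vowel)+12=q, f(cons)+7=m, i(vowel)+12=u, t(cons)+7=a.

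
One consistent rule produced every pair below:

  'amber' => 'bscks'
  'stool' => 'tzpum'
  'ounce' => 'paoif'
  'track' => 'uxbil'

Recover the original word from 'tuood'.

A repeating key of period 2 is used — shifts +1, +6 over and over.
Decoding tuood: t−1=s, u−6=o, o−1=n, o−6=i, d−1=c.

sonic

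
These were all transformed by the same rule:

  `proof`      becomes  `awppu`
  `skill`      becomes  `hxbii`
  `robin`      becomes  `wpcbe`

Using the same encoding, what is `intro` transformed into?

beswp

p(15)→a(0) and r(17)→w(22) fit y≡11x+17 (mod 26); the inverse of 11 mod 26 is 19. Each letter's alphabet position (a=0..z=25) is mapped through 11·x+17 mod 26 — an affine cipher.
Applying it to intro: i(8)→11·8+17≡1=b; n(13)→11·13+17≡4=e; t(19)→11·19+17≡18=s; r(17)→11·17+17≡22=w; o(14)→11·14+17≡15=p (all mod 26).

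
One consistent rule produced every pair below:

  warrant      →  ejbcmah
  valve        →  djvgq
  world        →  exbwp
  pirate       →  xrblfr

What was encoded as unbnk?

mercy

The shift increases by 1 at each position, starting from +8: 8, 9, 10, ….
Reversing it on unbnk: u−8=m, n−9=e, b−10=r, n−11=c, k−12=y.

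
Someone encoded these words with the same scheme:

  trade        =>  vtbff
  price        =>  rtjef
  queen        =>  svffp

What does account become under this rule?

The shift depends on letter class: consonant t→v is +2, but vowel a→b is +1. Vowels shift forward by 1 and consonants shift forward by 2.
For account: a(vowel)+1=b, c(cons)+2=e, c(cons)+2=e, o(vowel)+1=p, u(vowel)+1=v, n(cons)+2=p, t(cons)+2=v.

beepvpv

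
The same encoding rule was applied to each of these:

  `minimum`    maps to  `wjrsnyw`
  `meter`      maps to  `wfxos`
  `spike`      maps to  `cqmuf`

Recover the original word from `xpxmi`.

notch

It's a Vigenère-style cipher with numeric key [10,1,4]: position i shifts by key[i mod 3].
Reversing it on xpxmi: x−10=n, p−1=o, x−4=t, m−10=c, i−1=h.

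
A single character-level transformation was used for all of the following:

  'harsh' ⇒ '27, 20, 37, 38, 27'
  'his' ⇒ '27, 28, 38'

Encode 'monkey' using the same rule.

32, 34, 33, 30, 24, 44

h is letter #8 and maps to 27: an offset of 19. Letters become their 1-based position plus 19 (so a→20, b→21, …).
On monkey: m=13→32, o=15→34, n=14→33, k=11→30, e=5→24, y=25→44.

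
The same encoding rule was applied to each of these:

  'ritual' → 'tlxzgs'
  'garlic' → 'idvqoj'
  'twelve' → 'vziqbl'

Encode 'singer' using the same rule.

In ritual: r→t is +2, i→l is +3, t→x is +4, u→z is +5 — the shift increases by 1 each position. The shift increases by 1 at each position, starting from +2: 2, 3, 4, ….
Applying it to singer: s+2=u, i+3=l, n+4=r, g+5=l, e+6=k, r+7=y.

ulrlky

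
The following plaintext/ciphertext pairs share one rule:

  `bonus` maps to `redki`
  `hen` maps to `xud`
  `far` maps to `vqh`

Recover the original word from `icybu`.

smile

This is a Caesar cipher with shift 16.
Reversing it on icybu: i−16=s, c−16=m, y−16=i, b−16=l, u−16=e.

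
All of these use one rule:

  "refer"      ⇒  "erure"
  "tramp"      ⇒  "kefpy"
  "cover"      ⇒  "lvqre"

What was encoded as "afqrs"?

haven

r(17)→e(4) and e(4)→r(17) fit y≡3x+5 (mod 26); the inverse of 3 mod 26 is 9. Each letter's alphabet position (a=0..z=25) is mapped through 3·x+5 mod 26 — an affine cipher.
Decoding afqrs: a(0)→9·(0−5)≡7=h; f(5)→9·(5−5)≡0=a; q(16)→9·(16−5)≡21=v; r(17)→9·(17−5)≡4=e; s(18)→9·(18−5)≡13=n (all mod 26).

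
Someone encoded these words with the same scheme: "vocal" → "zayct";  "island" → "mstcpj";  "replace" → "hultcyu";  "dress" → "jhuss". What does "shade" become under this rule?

v(21)→z(25) and o(14)→a(0) fit y≡11x+2 (mod 26); the inverse of 11 mod 26 is 19. This is an affine cipher: with a=0,…,z=25, each position x becomes (11x+2) mod 26.
Applying it to shade: s(18)→11·18+2≡18=s; h(7)→11·7+2≡1=b; a(0)→11·0+2≡2=c; d(3)→11·3+2≡9=j; e(4)→11·4+2≡20=u (all mod 26).

sbcju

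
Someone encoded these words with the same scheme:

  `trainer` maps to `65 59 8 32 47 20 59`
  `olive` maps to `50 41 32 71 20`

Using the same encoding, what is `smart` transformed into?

62 44 8 59 65

Each letter becomes 3×(its alphabet position, a=1..z=26) + 5.
For smart: s=19→62, m=13→44, a=1→8, r=18→59, t=20→65.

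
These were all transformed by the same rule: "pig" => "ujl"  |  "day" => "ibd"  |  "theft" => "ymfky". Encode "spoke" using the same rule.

The shift depends on letter class: consonant p→u is +5, but vowel i→j is +1. Two shifts are in play — +1 for a/e/i/o/u, +5 for every other letter.
Applying it to spoke: s(cons)+5=x, p(cons)+5=u, o(vowel)+1=p, k(cons)+5=p, e(vowel)+1=f.

xuppf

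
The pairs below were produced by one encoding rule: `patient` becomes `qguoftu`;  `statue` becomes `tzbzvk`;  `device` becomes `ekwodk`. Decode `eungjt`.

It's a Vigenère-style cipher with numeric key [1,6]: position i shifts by key[i mod 2].
Reversing it on eungjt: e−1=d, u−6=o, n−1=m, g−6=a, j−1=i, t−6=n.

domain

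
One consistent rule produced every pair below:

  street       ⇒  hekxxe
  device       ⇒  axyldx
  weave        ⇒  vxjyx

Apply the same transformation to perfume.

qxkubzx

s(18)→h(7) and t(19)→e(4) fit y≡23x+9 (mod 26); the inverse of 23 mod 26 is 17. Each letter's alphabet position (a=0..z=25) is mapped through 23·x+9 mod 26 — an affine cipher.
On perfume: p(15)→23·15+9≡16=q; e(4)→23·4+9≡23=x; r(17)→23·17+9≡10=k; f(5)→23·5+9≡20=u; u(20)→23·20+9≡1=b; m(12)→23·12+9≡25=z; e(4)→23·4+9≡23=x (all mod 26).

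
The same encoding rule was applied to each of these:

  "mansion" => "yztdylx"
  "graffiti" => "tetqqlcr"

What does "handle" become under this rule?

The output letters match the input read backwards, each shifted +11: mansion reversed is noisnam. Read the word backwards and shift each letter +11.
On handle: reverse → eldnah; then shift: e+11=p, l+11=w, d+11=o, n+11=y, a+11=l, h+11=s.

pwoyls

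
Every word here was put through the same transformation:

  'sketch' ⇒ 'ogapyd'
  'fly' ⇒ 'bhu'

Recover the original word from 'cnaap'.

greet

Each letter is shifted forward by 22 in the alphabet (a Caesar shift of +22).
Decoding cnaap: c−22=g, n−22=r, a−22=e, a−22=e, p−22=t.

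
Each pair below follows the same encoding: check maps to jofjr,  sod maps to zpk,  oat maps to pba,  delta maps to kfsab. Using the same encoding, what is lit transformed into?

sja

The shift depends on letter class: consonant c→j is +7, but vowel e→f is +1. Two shifts are in play — +1 for a/e/i/o/u, +7 for every other letter.
For lit: l(cons)+7=s, i(vowel)+1=j, t(cons)+7=a.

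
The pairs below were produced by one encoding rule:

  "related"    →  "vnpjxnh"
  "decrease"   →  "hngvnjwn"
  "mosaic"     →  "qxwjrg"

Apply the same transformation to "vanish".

The shift depends on letter class: consonant r→v is +4, but vowel e→n is +9. Vowels shift forward by 9 and consonants shift forward by 4.
For vanish: v(cons)+4=z, a(vowel)+9=j, n(cons)+4=r, i(vowel)+9=r, s(cons)+4=w, h(cons)+4=l.

zjrrwl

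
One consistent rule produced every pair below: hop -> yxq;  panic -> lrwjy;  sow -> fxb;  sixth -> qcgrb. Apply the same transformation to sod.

mxb

The output letters match the input read backwards, each shifted +9: hop reversed is poh. Two steps: reverse the string, then apply a Caesar shift of +9.
On sod: reverse → dos; then shift: d+9=m, o+9=x, s+9=b.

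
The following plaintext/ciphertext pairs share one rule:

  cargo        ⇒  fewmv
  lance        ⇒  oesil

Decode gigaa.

debut

In cargo: c→f is +3, a→e is +4, r→w is +5, g→m is +6 — the shift increases by 1 each position. Each letter shifts forward by (position + 3), i.e. 3, 4, 5, … — the shift grows by one for each successive letter.
Undoing it on gigaa: g−3=d, i−4=e, g−5=b, a−6=u, a−7=t.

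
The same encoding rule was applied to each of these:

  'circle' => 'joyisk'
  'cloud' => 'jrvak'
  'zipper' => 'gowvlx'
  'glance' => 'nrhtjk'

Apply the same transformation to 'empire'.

lswoyk

It's a Vigenère-style cipher with numeric key [7,6]: position i shifts by key[i mod 2].
For empire: e+7=l, m+6=s, p+7=w, i+6=o, r+7=y, e+6=k.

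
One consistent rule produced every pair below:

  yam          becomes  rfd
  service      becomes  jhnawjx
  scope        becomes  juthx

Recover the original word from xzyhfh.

cactus

Two steps: reverse the string, then apply a Caesar shift of +5.
Reversing it on xzyhfh: shift back: x−5=s, z−5=u, y−5=t, h−5=c, f−5=a, h−5=c → sutcac; then reverse → cactus.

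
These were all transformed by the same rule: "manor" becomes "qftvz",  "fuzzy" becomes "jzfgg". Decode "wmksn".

In manor: m→q is +4, a→f is +5, n→t is +6, o→v is +7 — the shift increases by 1 each position. Letter i (0-indexed) is shifted by i+4, so successive shifts are 4, 5, 6, ….
Reversing it on wmksn: w−4=s, m−5=h, k−6=e, s−7=l, n−8=f.

shelf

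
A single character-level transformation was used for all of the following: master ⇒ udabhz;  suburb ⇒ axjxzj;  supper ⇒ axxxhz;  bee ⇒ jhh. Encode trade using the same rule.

bzdlh

The shift depends on letter class: consonant m→u is +8, but vowel a→d is +3. Two shifts are in play — +3 for a/e/i/o/u, +8 for every other letter.
Applying it to trade: t(cons)+8=b, r(cons)+8=z, a(vowel)+3=d, d(cons)+8=l, e(vowel)+3=h.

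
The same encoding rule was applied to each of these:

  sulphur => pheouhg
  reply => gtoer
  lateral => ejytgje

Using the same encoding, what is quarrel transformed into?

xhjggte

s(18)→p(15) and u(20)→h(7) fit y≡9x+9 (mod 26); the inverse of 9 mod 26 is 3. This is an affine cipher: with a=0,…,z=25, each position x becomes (9x+9) mod 26.
For quarrel: q(16)→9·16+9≡23=x; u(20)→9·20+9≡7=h; a(0)→9·0+9≡9=j; r(17)→9·17+9≡6=g; r(17)→9·17+9≡6=g; e(4)→9·4+9≡19=t; l(11)→9·11+9≡4=e (all mod 26).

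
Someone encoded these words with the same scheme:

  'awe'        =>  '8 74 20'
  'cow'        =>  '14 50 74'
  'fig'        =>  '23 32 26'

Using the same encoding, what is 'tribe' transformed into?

a(#1)→8 and w(#23)→74: differences scale by 3, so n = 3·pos + 5. With a=1..z=26, the number is 3·pos + 5.
For tribe: t=20→65, r=18→59, i=9→32, b=2→11, e=5→20.

65 59 32 11 20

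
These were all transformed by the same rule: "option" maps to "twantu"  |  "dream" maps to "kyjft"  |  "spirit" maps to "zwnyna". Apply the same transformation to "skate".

zrfaj

The rule splits by letter class: vowels +5, consonants +7.
On skate: s(cons)+7=z, k(cons)+7=r, a(vowel)+5=f, t(cons)+7=a, e(vowel)+5=j.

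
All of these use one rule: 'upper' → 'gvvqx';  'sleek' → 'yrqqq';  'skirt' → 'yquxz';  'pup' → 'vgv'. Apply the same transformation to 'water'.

Two shifts are in play — +12 for a/e/i/o/u, +6 for every other letter.
Applying it to water: w(cons)+6=c, a(vowel)+12=m, t(cons)+6=z, e(vowel)+12=q, r(cons)+6=x.

cmzqx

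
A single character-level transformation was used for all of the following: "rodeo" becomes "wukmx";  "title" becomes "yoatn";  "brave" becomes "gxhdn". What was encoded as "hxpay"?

Letter i (0-indexed) is shifted by i+5, so successive shifts are 5, 6, 7, ….
Undoing it on hxpay: h−5=c, x−6=r, p−7=i, a−8=s, y−9=p.

crisp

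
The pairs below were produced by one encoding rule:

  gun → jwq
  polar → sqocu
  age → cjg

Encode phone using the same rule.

skqqg

Vowels shift forward by 2 and consonants shift forward by 3.
Applying it to phone: p(cons)+3=s, h(cons)+3=k, o(vowel)+2=q, n(cons)+3=q, e(vowel)+2=g.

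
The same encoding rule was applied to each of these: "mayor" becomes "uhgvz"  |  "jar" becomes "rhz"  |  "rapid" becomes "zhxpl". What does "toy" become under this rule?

bvg

The shift depends on letter class: consonant m→u is +8, but vowel a→h is +7. The rule splits by letter class: vowels +7, consonants +8.
Applying it to toy: t(cons)+8=b, o(vowel)+7=v, y(cons)+8=g.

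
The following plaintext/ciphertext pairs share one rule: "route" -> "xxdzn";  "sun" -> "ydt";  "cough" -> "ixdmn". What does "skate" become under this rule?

The rule splits by letter class: vowels +9, consonants +6.
On skate: s(cons)+6=y, k(cons)+6=q, a(vowel)+9=j, t(cons)+6=z, e(vowel)+9=n.

yqjzn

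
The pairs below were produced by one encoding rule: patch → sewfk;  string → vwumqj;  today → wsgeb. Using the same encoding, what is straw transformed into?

The shift depends on letter class: consonant p→s is +3, but vowel a→e is +4. Two shifts are in play — +4 for a/e/i/o/u, +3 for every other letter.
For straw: s(cons)+3=v, t(cons)+3=w, r(cons)+3=u, a(vowel)+4=e, w(cons)+3=z.

vwuez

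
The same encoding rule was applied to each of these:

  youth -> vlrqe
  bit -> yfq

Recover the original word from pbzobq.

Compare letters: y→v is +23, o→l is +23, u→r is +23 — a constant shift. It's a constant shift of +23 (ROT23).
Undoing it on pbzobq: p−23=s, b−23=e, z−23=c, o−23=r, b−23=e, q−23=t.

secret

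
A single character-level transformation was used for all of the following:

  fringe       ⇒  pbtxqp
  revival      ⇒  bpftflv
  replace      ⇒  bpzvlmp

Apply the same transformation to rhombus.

Two shifts are in play — +11 for a/e/i/o/u, +10 for every other letter.
For rhombus: r(cons)+10=b, h(cons)+10=r, o(vowel)+11=z, m(cons)+10=w, b(cons)+10=l, u(vowel)+11=f, s(cons)+10=c.

brzwlfc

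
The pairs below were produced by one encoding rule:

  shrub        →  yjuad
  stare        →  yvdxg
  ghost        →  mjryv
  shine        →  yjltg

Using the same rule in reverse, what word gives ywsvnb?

Shifts by position in shrub: pos 0: s→y (+6), pos 1: h→j (+2), pos 2: r→u (+3), pos 3: u→a (+6), pos 4: b→d (+2) — repeating every 3. The shifts repeat in a cycle of length 3: positions 0,1,… shift by +6, +2, +3, then the pattern repeats.
Decoding ywsvnb: y−6=s, w−2=u, s−3=p, v−6=p, n−2=l, b−3=y.

supply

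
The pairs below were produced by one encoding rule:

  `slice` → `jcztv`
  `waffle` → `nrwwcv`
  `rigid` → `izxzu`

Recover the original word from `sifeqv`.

Compare letters: s→j is +17, l→c is +17, i→z is +17 — a constant shift. Each letter is shifted forward by 17 in the alphabet (a Caesar shift of +17).
Reversing it on sifeqv: s−17=b, i−17=r, f−17=o, e−17=n, q−17=z, v−17=e.

bronze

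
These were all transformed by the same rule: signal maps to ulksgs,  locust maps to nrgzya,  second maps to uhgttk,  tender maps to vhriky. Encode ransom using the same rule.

tdrxut

In signal: s→u is +2, i→l is +3, g→k is +4, n→s is +5 — the shift increases by 1 each position. Each letter shifts forward by (position + 2), i.e. 2, 3, 4, … — the shift grows by one for each successive letter.
On ransom: r+2=t, a+3=d, n+4=r, s+5=x, o+6=u, m+7=t.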